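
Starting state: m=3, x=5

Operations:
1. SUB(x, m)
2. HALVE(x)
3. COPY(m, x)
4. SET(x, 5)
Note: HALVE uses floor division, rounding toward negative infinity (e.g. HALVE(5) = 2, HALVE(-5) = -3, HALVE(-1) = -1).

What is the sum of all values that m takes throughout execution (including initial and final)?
11

Values of m at each step:
Initial: m = 3
After step 1: m = 3
After step 2: m = 3
After step 3: m = 1
After step 4: m = 1
Sum = 3 + 3 + 3 + 1 + 1 = 11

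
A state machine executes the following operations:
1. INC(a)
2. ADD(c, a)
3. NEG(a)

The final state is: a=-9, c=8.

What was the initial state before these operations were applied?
a=8, c=-1

Working backwards:
Final state: a=-9, c=8
Before step 3 (NEG(a)): a=9, c=8
Before step 2 (ADD(c, a)): a=9, c=-1
Before step 1 (INC(a)): a=8, c=-1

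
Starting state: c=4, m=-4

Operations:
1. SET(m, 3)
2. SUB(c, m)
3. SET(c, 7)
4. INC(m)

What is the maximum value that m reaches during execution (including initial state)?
4

Values of m at each step:
Initial: m = -4
After step 1: m = 3
After step 2: m = 3
After step 3: m = 3
After step 4: m = 4 ← maximum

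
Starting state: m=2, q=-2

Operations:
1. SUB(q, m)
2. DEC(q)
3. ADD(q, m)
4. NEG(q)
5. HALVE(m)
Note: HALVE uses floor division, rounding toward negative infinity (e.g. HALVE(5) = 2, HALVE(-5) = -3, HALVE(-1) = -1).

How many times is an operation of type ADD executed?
1

Counting ADD operations:
Step 3: ADD(q, m) ← ADD
Total: 1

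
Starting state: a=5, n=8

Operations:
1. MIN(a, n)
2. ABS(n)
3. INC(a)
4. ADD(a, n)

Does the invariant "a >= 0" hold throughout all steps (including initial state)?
Yes

The invariant holds at every step.

State at each step:
Initial: a=5, n=8
After step 1: a=5, n=8
After step 2: a=5, n=8
After step 3: a=6, n=8
After step 4: a=14, n=8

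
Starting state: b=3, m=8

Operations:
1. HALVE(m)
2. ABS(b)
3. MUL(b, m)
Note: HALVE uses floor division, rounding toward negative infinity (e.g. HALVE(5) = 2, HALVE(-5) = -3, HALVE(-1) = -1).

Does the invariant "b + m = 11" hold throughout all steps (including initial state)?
No, violated after step 1

The invariant is violated after step 1.

State at each step:
Initial: b=3, m=8
After step 1: b=3, m=4
After step 2: b=3, m=4
After step 3: b=12, m=4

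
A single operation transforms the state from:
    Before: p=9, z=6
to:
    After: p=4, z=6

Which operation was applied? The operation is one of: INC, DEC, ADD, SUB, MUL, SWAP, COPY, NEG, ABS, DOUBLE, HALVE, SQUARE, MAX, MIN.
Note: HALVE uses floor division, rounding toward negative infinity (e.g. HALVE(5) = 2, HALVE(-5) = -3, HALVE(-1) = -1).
HALVE(p)

Analyzing the change:
Before: p=9, z=6
After: p=4, z=6
Variable p changed from 9 to 4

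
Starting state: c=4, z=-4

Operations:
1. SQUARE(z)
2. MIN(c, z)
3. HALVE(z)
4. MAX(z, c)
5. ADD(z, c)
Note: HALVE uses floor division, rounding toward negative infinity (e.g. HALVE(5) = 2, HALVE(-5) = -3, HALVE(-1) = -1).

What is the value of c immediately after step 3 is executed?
c = 4

Tracing c through execution:
Initial: c = 4
After step 1 (SQUARE(z)): c = 4
After step 2 (MIN(c, z)): c = 4
After step 3 (HALVE(z)): c = 4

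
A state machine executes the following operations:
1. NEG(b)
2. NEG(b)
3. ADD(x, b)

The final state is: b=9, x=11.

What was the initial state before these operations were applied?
b=9, x=2

Working backwards:
Final state: b=9, x=11
Before step 3 (ADD(x, b)): b=9, x=2
Before step 2 (NEG(b)): b=-9, x=2
Before step 1 (NEG(b)): b=9, x=2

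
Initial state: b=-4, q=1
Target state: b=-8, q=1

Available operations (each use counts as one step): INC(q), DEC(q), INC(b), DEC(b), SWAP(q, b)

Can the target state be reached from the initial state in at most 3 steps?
No

The target state cannot be reached within 3 steps.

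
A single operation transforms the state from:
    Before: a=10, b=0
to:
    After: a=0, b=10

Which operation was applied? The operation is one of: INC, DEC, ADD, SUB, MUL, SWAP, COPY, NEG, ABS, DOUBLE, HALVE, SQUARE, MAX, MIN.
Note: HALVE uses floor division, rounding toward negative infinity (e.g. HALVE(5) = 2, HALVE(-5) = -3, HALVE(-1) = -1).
SWAP(a, b)

Analyzing the change:
Before: a=10, b=0
After: a=0, b=10
Variable a changed from 10 to 0
Variable b changed from 0 to 10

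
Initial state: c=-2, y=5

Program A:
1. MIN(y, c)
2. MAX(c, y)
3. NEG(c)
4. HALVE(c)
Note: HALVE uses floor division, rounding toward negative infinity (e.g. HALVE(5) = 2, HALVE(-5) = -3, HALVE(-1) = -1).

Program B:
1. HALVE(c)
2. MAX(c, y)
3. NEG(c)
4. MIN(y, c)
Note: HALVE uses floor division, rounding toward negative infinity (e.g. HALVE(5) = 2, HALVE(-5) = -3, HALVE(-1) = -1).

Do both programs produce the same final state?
No

Program A final state: c=1, y=-2
Program B final state: c=-5, y=-5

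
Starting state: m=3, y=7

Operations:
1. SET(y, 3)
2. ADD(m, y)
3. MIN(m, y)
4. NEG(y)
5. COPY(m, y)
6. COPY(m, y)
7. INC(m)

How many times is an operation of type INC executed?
1

Counting INC operations:
Step 7: INC(m) ← INC
Total: 1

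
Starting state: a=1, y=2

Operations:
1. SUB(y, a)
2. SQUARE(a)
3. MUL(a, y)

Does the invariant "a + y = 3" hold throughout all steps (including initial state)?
No, violated after step 1

The invariant is violated after step 1.

State at each step:
Initial: a=1, y=2
After step 1: a=1, y=1
After step 2: a=1, y=1
After step 3: a=1, y=1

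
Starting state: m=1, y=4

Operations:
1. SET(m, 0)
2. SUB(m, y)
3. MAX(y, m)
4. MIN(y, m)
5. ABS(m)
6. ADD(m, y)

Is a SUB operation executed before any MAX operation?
Yes

First SUB: step 2
First MAX: step 3
Since 2 < 3, SUB comes first.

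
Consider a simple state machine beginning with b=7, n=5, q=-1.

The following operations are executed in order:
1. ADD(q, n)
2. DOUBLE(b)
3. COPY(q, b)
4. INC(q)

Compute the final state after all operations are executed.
{b: 14, n: 5, q: 15}

Step-by-step execution:
Initial: b=7, n=5, q=-1
After step 1 (ADD(q, n)): b=7, n=5, q=4
After step 2 (DOUBLE(b)): b=14, n=5, q=4
After step 3 (COPY(q, b)): b=14, n=5, q=14
After step 4 (INC(q)): b=14, n=5, q=15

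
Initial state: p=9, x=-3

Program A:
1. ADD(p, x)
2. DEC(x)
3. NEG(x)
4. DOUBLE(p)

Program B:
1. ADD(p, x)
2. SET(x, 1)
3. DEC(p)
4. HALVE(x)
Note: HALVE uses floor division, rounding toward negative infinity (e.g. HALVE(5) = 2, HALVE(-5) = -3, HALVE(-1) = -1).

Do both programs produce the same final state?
No

Program A final state: p=12, x=4
Program B final state: p=5, x=0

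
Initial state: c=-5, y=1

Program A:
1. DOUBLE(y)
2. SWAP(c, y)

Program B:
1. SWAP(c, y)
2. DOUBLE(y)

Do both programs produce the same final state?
No

Program A final state: c=2, y=-5
Program B final state: c=1, y=-10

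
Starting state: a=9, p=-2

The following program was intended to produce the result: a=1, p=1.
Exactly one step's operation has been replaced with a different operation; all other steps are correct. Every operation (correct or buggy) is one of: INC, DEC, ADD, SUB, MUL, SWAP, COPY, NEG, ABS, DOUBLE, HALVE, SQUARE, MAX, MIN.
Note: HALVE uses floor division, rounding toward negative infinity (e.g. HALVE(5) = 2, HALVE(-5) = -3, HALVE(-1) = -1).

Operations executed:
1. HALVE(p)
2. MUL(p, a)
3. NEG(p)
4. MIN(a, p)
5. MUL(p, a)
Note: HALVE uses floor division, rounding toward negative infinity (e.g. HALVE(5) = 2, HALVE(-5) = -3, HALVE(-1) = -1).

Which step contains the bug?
Step 2

Trace with buggy code:
Initial: a=9, p=-2
After step 1: a=9, p=-1
After step 2: a=9, p=-9
After step 3: a=9, p=9
After step 4: a=9, p=9
After step 5: a=9, p=81
Actual final a=9, p=81 ≠ expected a=1, p=1.
Step 2 is the only position where a single-operation replacement can produce the expected result.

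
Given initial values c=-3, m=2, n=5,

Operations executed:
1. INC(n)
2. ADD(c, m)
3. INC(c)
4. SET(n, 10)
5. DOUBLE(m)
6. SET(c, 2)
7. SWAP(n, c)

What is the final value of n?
n = 2

Tracing execution:
Step 1: INC(n) → n = 6
Step 2: ADD(c, m) → n = 6
Step 3: INC(c) → n = 6
Step 4: SET(n, 10) → n = 10
Step 5: DOUBLE(m) → n = 10
Step 6: SET(c, 2) → n = 10
Step 7: SWAP(n, c) → n = 2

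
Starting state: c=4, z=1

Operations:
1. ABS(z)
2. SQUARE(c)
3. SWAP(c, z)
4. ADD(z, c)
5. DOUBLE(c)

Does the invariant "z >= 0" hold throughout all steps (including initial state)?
Yes

The invariant holds at every step.

State at each step:
Initial: c=4, z=1
After step 1: c=4, z=1
After step 2: c=16, z=1
After step 3: c=1, z=16
After step 4: c=1, z=17
After step 5: c=2, z=17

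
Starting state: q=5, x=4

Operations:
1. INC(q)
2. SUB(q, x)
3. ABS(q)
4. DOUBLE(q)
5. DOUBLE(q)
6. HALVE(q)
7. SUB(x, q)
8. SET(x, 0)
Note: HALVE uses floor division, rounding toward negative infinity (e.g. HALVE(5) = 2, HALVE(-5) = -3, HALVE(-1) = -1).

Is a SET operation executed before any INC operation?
No

First SET: step 8
First INC: step 1
Since 8 > 1, INC comes first.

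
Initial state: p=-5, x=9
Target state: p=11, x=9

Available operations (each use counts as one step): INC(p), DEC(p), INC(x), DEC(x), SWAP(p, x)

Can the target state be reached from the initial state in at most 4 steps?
No

The target state cannot be reached within 4 steps.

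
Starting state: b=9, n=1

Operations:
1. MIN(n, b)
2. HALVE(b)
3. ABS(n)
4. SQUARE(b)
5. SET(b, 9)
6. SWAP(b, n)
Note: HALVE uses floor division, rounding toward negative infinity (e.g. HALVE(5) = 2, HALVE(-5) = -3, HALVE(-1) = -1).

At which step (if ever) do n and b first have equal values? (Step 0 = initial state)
Never

n and b never become equal during execution.

Comparing values at each step:
Initial: n=1, b=9
After step 1: n=1, b=9
After step 2: n=1, b=4
After step 3: n=1, b=4
After step 4: n=1, b=16
After step 5: n=1, b=9
After step 6: n=9, b=1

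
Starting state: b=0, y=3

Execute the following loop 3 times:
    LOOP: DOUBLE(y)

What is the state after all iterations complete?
b=0, y=24

Iteration trace:
Start: b=0, y=3
After iteration 1: b=0, y=6
After iteration 2: b=0, y=12
After iteration 3: b=0, y=24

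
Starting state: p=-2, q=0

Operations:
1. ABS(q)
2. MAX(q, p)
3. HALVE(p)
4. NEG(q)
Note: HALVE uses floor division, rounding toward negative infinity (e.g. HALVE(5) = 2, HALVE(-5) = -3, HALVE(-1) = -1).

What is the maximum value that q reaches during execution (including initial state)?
0

Values of q at each step:
Initial: q = 0 ← maximum
After step 1: q = 0
After step 2: q = 0
After step 3: q = 0
After step 4: q = 0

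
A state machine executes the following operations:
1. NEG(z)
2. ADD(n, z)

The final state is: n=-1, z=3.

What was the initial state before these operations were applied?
n=-4, z=-3

Working backwards:
Final state: n=-1, z=3
Before step 2 (ADD(n, z)): n=-4, z=3
Before step 1 (NEG(z)): n=-4, z=-3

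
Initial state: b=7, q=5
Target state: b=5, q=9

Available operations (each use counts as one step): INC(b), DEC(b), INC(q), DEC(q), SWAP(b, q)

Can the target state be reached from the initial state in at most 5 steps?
Yes

Path (3 steps): INC(b) → INC(b) → SWAP(b, q)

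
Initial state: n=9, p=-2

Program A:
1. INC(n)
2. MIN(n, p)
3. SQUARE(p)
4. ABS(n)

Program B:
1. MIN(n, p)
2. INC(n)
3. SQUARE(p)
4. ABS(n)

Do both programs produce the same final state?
No

Program A final state: n=2, p=4
Program B final state: n=1, p=4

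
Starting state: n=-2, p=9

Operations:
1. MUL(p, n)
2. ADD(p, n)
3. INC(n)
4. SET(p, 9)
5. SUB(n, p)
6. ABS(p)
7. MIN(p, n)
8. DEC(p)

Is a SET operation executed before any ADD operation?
No

First SET: step 4
First ADD: step 2
Since 4 > 2, ADD comes first.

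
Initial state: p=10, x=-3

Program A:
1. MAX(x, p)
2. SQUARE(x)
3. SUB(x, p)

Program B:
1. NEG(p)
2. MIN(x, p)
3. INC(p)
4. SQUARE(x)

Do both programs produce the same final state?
No

Program A final state: p=10, x=90
Program B final state: p=-9, x=100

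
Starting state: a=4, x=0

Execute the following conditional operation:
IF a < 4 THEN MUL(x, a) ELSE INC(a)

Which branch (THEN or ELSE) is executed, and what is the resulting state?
Branch: ELSE, Final state: a=5, x=0

Evaluating condition: a < 4
a = 4
Condition is False, so ELSE branch executes
After INC(a): a=5, x=0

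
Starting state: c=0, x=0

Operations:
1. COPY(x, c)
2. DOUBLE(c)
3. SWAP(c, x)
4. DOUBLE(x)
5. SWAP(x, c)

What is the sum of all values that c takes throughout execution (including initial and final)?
0

Values of c at each step:
Initial: c = 0
After step 1: c = 0
After step 2: c = 0
After step 3: c = 0
After step 4: c = 0
After step 5: c = 0
Sum = 0 + 0 + 0 + 0 + 0 + 0 = 0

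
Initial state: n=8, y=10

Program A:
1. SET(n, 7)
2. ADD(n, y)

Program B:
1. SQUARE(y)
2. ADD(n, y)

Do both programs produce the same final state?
No

Program A final state: n=17, y=10
Program B final state: n=108, y=100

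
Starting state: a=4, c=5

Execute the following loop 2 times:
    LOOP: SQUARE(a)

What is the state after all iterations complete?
a=256, c=5

Iteration trace:
Start: a=4, c=5
After iteration 1: a=16, c=5
After iteration 2: a=256, c=5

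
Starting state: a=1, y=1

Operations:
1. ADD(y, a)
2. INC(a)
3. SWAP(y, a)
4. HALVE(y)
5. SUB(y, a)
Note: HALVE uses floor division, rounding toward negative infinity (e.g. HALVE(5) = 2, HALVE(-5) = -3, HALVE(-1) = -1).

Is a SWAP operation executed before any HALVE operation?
Yes

First SWAP: step 3
First HALVE: step 4
Since 3 < 4, SWAP comes first.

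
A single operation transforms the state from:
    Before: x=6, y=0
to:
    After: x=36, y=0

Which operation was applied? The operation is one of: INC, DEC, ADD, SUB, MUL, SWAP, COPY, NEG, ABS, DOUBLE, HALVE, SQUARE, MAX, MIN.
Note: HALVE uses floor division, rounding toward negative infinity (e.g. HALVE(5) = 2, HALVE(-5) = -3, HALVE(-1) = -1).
SQUARE(x)

Analyzing the change:
Before: x=6, y=0
After: x=36, y=0
Variable x changed from 6 to 36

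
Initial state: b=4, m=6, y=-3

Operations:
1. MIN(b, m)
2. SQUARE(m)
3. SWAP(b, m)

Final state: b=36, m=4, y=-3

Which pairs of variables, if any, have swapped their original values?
None

Comparing initial and final values:
m: 6 → 4
b: 4 → 36
y: -3 → -3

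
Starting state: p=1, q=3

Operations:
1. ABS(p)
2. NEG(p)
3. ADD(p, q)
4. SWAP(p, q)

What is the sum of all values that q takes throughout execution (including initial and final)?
14

Values of q at each step:
Initial: q = 3
After step 1: q = 3
After step 2: q = 3
After step 3: q = 3
After step 4: q = 2
Sum = 3 + 3 + 3 + 3 + 2 = 14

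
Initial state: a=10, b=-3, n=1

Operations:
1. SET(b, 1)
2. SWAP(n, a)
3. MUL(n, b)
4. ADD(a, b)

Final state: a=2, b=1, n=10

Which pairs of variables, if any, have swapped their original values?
None

Comparing initial and final values:
a: 10 → 2
b: -3 → 1
n: 1 → 10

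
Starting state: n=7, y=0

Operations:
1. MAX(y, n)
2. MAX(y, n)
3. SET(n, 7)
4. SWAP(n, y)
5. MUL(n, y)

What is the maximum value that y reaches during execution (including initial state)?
7

Values of y at each step:
Initial: y = 0
After step 1: y = 7 ← maximum
After step 2: y = 7
After step 3: y = 7
After step 4: y = 7
After step 5: y = 7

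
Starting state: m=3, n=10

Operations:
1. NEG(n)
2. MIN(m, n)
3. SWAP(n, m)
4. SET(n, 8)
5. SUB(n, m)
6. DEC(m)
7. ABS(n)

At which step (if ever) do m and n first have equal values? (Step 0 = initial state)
Step 2

m and n first become equal after step 2.

Comparing values at each step:
Initial: m=3, n=10
After step 1: m=3, n=-10
After step 2: m=-10, n=-10 ← equal!
After step 3: m=-10, n=-10 ← equal!
After step 4: m=-10, n=8
After step 5: m=-10, n=18
After step 6: m=-11, n=18
After step 7: m=-11, n=18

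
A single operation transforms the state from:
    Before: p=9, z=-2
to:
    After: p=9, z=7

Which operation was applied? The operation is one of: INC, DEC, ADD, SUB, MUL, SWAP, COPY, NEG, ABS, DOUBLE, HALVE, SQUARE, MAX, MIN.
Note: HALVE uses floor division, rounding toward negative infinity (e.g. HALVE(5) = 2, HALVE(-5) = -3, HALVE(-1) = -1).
ADD(z, p)

Analyzing the change:
Before: p=9, z=-2
After: p=9, z=7
Variable z changed from -2 to 7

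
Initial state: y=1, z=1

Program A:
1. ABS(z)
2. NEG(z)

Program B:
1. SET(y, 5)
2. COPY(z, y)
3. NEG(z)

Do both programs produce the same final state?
No

Program A final state: y=1, z=-1
Program B final state: y=5, z=-5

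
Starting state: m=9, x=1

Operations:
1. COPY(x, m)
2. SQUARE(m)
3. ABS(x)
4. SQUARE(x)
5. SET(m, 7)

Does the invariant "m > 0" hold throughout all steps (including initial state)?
Yes

The invariant holds at every step.

State at each step:
Initial: m=9, x=1
After step 1: m=9, x=9
After step 2: m=81, x=9
After step 3: m=81, x=9
After step 4: m=81, x=81
After step 5: m=7, x=81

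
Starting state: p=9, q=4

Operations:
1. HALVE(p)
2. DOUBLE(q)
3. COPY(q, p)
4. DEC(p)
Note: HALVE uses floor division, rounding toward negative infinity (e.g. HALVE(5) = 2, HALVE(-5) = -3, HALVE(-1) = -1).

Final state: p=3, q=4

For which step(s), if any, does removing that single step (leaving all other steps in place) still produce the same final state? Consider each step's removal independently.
Step(s) 2

Testing removal of each single step:
Without step 1: final = p=8, q=9 (different)
Without step 2: final = p=3, q=4 (same)
Without step 3: final = p=3, q=8 (different)
Without step 4: final = p=4, q=4 (different)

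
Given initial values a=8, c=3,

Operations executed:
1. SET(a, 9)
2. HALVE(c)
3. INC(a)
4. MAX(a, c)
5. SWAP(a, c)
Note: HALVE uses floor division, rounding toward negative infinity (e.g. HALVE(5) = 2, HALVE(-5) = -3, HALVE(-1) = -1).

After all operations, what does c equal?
c = 10

Tracing execution:
Step 1: SET(a, 9) → c = 3
Step 2: HALVE(c) → c = 1
Step 3: INC(a) → c = 1
Step 4: MAX(a, c) → c = 1
Step 5: SWAP(a, c) → c = 10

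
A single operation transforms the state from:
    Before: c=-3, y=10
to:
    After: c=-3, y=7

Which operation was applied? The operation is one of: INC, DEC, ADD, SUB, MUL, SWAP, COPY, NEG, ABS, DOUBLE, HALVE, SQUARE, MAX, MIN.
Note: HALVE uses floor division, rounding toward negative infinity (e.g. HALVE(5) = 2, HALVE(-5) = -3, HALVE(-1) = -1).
ADD(y, c)

Analyzing the change:
Before: c=-3, y=10
After: c=-3, y=7
Variable y changed from 10 to 7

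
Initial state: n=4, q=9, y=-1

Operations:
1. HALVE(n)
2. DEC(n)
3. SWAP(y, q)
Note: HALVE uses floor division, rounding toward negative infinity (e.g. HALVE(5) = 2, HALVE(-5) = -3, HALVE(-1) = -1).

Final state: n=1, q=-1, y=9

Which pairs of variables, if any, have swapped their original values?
(y, q)

Comparing initial and final values:
y: -1 → 9
q: 9 → -1
n: 4 → 1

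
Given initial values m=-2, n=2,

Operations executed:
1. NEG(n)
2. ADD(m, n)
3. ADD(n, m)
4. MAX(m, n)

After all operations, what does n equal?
n = -6

Tracing execution:
Step 1: NEG(n) → n = -2
Step 2: ADD(m, n) → n = -2
Step 3: ADD(n, m) → n = -6
Step 4: MAX(m, n) → n = -6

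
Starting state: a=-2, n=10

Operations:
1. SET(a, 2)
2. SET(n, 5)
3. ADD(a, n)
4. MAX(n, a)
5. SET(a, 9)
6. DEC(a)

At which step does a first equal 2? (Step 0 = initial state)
Step 1

Tracing a:
Initial: a = -2
After step 1: a = 2 ← first occurrence
After step 2: a = 2
After step 3: a = 7
After step 4: a = 7
After step 5: a = 9
After step 6: a = 8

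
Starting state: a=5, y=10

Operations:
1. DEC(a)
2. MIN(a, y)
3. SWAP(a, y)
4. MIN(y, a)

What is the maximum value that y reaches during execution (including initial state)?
10

Values of y at each step:
Initial: y = 10 ← maximum
After step 1: y = 10
After step 2: y = 10
After step 3: y = 4
After step 4: y = 4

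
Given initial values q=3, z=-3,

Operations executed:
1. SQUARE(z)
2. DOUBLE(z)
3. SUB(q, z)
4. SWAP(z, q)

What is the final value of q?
q = 18

Tracing execution:
Step 1: SQUARE(z) → q = 3
Step 2: DOUBLE(z) → q = 3
Step 3: SUB(q, z) → q = -15
Step 4: SWAP(z, q) → q = 18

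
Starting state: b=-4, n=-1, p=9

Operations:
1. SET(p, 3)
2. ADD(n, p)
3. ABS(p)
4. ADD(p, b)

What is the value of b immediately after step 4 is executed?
b = -4

Tracing b through execution:
Initial: b = -4
After step 1 (SET(p, 3)): b = -4
After step 2 (ADD(n, p)): b = -4
After step 3 (ABS(p)): b = -4
After step 4 (ADD(p, b)): b = -4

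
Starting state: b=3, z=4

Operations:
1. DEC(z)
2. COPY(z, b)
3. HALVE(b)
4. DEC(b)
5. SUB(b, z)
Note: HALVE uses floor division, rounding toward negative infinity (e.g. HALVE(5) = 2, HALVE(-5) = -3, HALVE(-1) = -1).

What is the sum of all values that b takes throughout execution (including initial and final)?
7

Values of b at each step:
Initial: b = 3
After step 1: b = 3
After step 2: b = 3
After step 3: b = 1
After step 4: b = 0
After step 5: b = -3
Sum = 3 + 3 + 3 + 1 + 0 + -3 = 7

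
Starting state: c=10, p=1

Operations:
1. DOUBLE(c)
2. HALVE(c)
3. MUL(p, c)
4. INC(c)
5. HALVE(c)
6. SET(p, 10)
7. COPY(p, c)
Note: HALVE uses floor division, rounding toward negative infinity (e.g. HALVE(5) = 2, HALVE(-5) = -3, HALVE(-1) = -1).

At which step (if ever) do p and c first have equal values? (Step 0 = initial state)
Step 3

p and c first become equal after step 3.

Comparing values at each step:
Initial: p=1, c=10
After step 1: p=1, c=20
After step 2: p=1, c=10
After step 3: p=10, c=10 ← equal!
After step 4: p=10, c=11
After step 5: p=10, c=5
After step 6: p=10, c=5
After step 7: p=5, c=5 ← equal!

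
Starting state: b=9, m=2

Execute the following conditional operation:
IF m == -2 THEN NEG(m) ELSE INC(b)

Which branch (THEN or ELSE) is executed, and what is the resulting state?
Branch: ELSE, Final state: b=10, m=2

Evaluating condition: m == -2
m = 2
Condition is False, so ELSE branch executes
After INC(b): b=10, m=2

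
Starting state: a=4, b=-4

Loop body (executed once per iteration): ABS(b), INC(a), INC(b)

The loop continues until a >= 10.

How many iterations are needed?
6

Tracing iterations:
Initial: a=4, b=-4
After iteration 1: a=5, b=5
After iteration 2: a=6, b=6
After iteration 3: a=7, b=7
After iteration 4: a=8, b=8
After iteration 5: a=9, b=9
After iteration 6: a=10, b=10
a >= 10 now holds, so the loop exits after 6 iterations.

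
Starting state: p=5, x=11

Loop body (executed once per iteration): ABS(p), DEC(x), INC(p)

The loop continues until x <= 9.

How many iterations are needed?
2

Tracing iterations:
Initial: p=5, x=11
After iteration 1: p=6, x=10
After iteration 2: p=7, x=9
x <= 9 now holds, so the loop exits after 2 iterations.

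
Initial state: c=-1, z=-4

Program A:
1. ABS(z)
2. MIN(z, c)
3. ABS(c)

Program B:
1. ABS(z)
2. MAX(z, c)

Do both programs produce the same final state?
No

Program A final state: c=1, z=-1
Program B final state: c=-1, z=4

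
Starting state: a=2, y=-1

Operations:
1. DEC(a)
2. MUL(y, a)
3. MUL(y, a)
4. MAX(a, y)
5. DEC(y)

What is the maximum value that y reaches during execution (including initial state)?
-1

Values of y at each step:
Initial: y = -1 ← maximum
After step 1: y = -1
After step 2: y = -1
After step 3: y = -1
After step 4: y = -1
After step 5: y = -2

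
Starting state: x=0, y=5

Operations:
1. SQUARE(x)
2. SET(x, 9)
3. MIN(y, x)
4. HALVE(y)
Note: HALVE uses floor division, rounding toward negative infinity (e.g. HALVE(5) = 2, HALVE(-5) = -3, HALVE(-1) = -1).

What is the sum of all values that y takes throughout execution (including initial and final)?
22

Values of y at each step:
Initial: y = 5
After step 1: y = 5
After step 2: y = 5
After step 3: y = 5
After step 4: y = 2
Sum = 5 + 5 + 5 + 5 + 2 = 22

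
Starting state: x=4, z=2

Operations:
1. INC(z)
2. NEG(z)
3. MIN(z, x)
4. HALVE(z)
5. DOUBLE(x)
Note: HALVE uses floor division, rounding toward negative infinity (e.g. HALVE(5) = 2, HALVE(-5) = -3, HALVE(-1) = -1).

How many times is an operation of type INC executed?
1

Counting INC operations:
Step 1: INC(z) ← INC
Total: 1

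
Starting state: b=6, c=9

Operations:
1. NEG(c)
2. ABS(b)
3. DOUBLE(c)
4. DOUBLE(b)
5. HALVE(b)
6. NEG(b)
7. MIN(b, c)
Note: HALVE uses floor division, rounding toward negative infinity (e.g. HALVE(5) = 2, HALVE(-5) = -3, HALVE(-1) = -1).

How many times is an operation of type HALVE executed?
1

Counting HALVE operations:
Step 5: HALVE(b) ← HALVE
Total: 1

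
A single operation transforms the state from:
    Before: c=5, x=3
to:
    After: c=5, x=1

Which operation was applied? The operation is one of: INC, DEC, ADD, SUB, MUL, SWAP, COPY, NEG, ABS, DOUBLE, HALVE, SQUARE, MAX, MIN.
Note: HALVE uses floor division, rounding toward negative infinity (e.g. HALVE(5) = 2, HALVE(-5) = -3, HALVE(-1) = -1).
HALVE(x)

Analyzing the change:
Before: c=5, x=3
After: c=5, x=1
Variable x changed from 3 to 1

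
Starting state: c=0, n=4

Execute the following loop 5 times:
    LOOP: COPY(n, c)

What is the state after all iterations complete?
c=0, n=0

Iteration trace:
Start: c=0, n=4
After iteration 1: c=0, n=0
After iteration 2: c=0, n=0
After iteration 3: c=0, n=0
After iteration 4: c=0, n=0
After iteration 5: c=0, n=0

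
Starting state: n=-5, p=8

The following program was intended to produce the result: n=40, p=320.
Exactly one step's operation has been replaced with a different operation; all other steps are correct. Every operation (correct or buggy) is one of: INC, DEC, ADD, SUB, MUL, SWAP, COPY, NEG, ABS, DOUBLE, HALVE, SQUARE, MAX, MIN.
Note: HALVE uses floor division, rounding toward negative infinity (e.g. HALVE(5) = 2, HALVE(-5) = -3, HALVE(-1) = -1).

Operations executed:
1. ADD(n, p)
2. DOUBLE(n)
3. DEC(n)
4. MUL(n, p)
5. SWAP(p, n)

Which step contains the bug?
Step 5

Trace with buggy code:
Initial: n=-5, p=8
After step 1: n=3, p=8
After step 2: n=6, p=8
After step 3: n=5, p=8
After step 4: n=40, p=8
After step 5: n=8, p=40
Actual final n=8, p=40 ≠ expected n=40, p=320.
Step 5 is the only position where a single-operation replacement can produce the expected result.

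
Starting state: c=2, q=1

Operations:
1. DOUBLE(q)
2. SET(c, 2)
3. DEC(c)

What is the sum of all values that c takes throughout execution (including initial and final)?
7

Values of c at each step:
Initial: c = 2
After step 1: c = 2
After step 2: c = 2
After step 3: c = 1
Sum = 2 + 2 + 2 + 1 = 7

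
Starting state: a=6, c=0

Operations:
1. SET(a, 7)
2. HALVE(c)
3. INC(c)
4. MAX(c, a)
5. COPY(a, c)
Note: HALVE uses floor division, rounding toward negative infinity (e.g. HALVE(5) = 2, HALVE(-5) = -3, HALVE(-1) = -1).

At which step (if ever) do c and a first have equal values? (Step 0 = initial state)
Step 4

c and a first become equal after step 4.

Comparing values at each step:
Initial: c=0, a=6
After step 1: c=0, a=7
After step 2: c=0, a=7
After step 3: c=1, a=7
After step 4: c=7, a=7 ← equal!
After step 5: c=7, a=7 ← equal!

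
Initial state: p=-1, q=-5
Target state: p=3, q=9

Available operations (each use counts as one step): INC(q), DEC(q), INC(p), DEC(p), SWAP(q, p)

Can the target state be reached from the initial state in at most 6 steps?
No

The target state cannot be reached within 6 steps.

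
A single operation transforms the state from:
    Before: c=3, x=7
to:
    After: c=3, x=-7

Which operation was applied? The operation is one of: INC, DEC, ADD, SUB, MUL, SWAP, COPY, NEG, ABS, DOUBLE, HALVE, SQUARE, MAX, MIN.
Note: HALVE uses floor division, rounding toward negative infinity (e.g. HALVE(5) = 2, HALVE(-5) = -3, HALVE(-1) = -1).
NEG(x)

Analyzing the change:
Before: c=3, x=7
After: c=3, x=-7
Variable x changed from 7 to -7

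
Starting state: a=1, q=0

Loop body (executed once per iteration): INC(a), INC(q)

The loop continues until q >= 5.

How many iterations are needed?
5

Tracing iterations:
Initial: a=1, q=0
After iteration 1: a=2, q=1
After iteration 2: a=3, q=2
After iteration 3: a=4, q=3
After iteration 4: a=5, q=4
After iteration 5: a=6, q=5
q >= 5 now holds, so the loop exits after 5 iterations.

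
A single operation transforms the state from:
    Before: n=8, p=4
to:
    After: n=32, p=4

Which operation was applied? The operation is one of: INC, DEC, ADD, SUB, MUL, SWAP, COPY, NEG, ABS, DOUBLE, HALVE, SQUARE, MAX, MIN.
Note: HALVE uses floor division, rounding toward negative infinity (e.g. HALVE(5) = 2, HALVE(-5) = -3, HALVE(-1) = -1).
MUL(n, p)

Analyzing the change:
Before: n=8, p=4
After: n=32, p=4
Variable n changed from 8 to 32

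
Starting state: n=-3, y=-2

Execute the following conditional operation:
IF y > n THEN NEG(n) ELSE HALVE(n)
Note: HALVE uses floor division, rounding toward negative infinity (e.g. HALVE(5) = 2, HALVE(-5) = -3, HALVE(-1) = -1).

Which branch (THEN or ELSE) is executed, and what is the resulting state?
Branch: THEN, Final state: n=3, y=-2

Evaluating condition: y > n
y = -2, n = -3
Condition is True, so THEN branch executes
After NEG(n): n=3, y=-2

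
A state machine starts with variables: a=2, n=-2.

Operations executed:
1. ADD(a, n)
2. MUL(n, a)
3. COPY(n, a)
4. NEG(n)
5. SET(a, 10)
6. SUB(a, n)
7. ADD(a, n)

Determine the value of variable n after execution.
n = 0

Tracing execution:
Step 1: ADD(a, n) → n = -2
Step 2: MUL(n, a) → n = 0
Step 3: COPY(n, a) → n = 0
Step 4: NEG(n) → n = 0
Step 5: SET(a, 10) → n = 0
Step 6: SUB(a, n) → n = 0
Step 7: ADD(a, n) → n = 0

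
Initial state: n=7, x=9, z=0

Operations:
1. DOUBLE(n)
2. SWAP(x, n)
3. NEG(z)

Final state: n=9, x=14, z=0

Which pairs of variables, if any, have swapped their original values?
None

Comparing initial and final values:
n: 7 → 9
x: 9 → 14
z: 0 → 0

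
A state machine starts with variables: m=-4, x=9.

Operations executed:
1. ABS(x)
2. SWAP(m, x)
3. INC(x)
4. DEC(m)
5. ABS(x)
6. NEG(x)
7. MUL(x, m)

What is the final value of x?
x = -24

Tracing execution:
Step 1: ABS(x) → x = 9
Step 2: SWAP(m, x) → x = -4
Step 3: INC(x) → x = -3
Step 4: DEC(m) → x = -3
Step 5: ABS(x) → x = 3
Step 6: NEG(x) → x = -3
Step 7: MUL(x, m) → x = -24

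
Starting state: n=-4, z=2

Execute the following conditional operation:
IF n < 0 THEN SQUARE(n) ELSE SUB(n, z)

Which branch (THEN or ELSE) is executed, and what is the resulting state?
Branch: THEN, Final state: n=16, z=2

Evaluating condition: n < 0
n = -4
Condition is True, so THEN branch executes
After SQUARE(n): n=16, z=2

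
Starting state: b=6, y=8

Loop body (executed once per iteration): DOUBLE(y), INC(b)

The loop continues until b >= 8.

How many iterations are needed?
2

Tracing iterations:
Initial: b=6, y=8
After iteration 1: b=7, y=16
After iteration 2: b=8, y=32
b >= 8 now holds, so the loop exits after 2 iterations.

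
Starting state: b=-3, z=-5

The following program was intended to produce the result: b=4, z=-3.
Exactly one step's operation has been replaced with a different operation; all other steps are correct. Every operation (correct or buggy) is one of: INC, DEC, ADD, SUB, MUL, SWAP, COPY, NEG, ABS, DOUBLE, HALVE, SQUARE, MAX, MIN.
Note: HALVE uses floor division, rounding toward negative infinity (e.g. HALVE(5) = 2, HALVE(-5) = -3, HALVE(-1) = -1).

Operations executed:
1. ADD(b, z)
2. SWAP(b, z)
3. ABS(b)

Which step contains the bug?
Step 1

Trace with buggy code:
Initial: b=-3, z=-5
After step 1: b=-8, z=-5
After step 2: b=-5, z=-8
After step 3: b=5, z=-8
Actual final b=5, z=-8 ≠ expected b=4, z=-3.
Step 1 is the only position where a single-operation replacement can produce the expected result.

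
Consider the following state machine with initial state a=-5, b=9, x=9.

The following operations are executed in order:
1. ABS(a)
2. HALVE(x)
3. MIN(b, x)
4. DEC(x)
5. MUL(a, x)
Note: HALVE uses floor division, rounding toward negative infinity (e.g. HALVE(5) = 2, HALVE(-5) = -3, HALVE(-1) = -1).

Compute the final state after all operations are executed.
{a: 15, b: 4, x: 3}

Step-by-step execution:
Initial: a=-5, b=9, x=9
After step 1 (ABS(a)): a=5, b=9, x=9
After step 2 (HALVE(x)): a=5, b=9, x=4
After step 3 (MIN(b, x)): a=5, b=4, x=4
After step 4 (DEC(x)): a=5, b=4, x=3
After step 5 (MUL(a, x)): a=15, b=4, x=3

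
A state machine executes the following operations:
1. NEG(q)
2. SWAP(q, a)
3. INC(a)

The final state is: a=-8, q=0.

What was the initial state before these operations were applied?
a=0, q=9

Working backwards:
Final state: a=-8, q=0
Before step 3 (INC(a)): a=-9, q=0
Before step 2 (SWAP(q, a)): a=0, q=-9
Before step 1 (NEG(q)): a=0, q=9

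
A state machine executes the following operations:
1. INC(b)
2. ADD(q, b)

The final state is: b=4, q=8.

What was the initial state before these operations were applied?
b=3, q=4

Working backwards:
Final state: b=4, q=8
Before step 2 (ADD(q, b)): b=4, q=4
Before step 1 (INC(b)): b=3, q=4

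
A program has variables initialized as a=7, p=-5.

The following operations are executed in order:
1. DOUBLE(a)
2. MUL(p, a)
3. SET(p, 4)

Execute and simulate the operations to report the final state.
{a: 14, p: 4}

Step-by-step execution:
Initial: a=7, p=-5
After step 1 (DOUBLE(a)): a=14, p=-5
After step 2 (MUL(p, a)): a=14, p=-70
After step 3 (SET(p, 4)): a=14, p=4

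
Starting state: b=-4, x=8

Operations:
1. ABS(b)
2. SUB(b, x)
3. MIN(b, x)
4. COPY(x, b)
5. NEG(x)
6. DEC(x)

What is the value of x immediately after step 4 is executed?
x = -4

Tracing x through execution:
Initial: x = 8
After step 1 (ABS(b)): x = 8
After step 2 (SUB(b, x)): x = 8
After step 3 (MIN(b, x)): x = 8
After step 4 (COPY(x, b)): x = -4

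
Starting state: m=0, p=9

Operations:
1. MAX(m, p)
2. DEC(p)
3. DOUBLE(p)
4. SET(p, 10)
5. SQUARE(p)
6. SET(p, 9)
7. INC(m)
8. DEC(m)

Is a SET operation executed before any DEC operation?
No

First SET: step 4
First DEC: step 2
Since 4 > 2, DEC comes first.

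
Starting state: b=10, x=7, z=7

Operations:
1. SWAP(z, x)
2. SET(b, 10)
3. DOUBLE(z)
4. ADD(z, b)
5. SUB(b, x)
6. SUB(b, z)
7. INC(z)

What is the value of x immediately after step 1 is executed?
x = 7

Tracing x through execution:
Initial: x = 7
After step 1 (SWAP(z, x)): x = 7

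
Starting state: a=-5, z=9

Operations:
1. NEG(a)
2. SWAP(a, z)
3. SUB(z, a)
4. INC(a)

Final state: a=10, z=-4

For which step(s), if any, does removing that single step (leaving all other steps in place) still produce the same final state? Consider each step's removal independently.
None - removing any single step changes the final result

Testing removal of each single step:
Without step 1: final = a=10, z=-14 (different)
Without step 2: final = a=6, z=4 (different)
Without step 3: final = a=10, z=5 (different)
Without step 4: final = a=9, z=-4 (different)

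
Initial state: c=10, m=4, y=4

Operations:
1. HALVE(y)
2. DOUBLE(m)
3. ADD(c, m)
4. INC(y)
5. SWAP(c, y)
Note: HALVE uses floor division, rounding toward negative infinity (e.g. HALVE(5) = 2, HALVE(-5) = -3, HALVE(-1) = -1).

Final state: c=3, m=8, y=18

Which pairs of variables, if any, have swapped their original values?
None

Comparing initial and final values:
m: 4 → 8
y: 4 → 18
c: 10 → 3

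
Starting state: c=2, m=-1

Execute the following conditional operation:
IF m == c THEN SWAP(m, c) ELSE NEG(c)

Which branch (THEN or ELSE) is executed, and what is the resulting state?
Branch: ELSE, Final state: c=-2, m=-1

Evaluating condition: m == c
m = -1, c = 2
Condition is False, so ELSE branch executes
After NEG(c): c=-2, m=-1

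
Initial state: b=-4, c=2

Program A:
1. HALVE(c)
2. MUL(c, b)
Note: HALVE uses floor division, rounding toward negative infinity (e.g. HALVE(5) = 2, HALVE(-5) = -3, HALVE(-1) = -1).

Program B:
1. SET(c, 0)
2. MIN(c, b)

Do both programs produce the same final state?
Yes

Program A final state: b=-4, c=-4
Program B final state: b=-4, c=-4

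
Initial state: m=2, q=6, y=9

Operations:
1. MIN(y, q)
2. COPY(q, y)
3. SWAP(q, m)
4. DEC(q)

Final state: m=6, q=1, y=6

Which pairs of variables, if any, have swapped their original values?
None

Comparing initial and final values:
y: 9 → 6
m: 2 → 6
q: 6 → 1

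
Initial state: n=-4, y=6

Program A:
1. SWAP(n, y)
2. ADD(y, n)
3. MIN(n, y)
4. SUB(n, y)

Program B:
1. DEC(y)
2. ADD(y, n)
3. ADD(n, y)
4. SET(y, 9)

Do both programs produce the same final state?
No

Program A final state: n=0, y=2
Program B final state: n=-3, y=9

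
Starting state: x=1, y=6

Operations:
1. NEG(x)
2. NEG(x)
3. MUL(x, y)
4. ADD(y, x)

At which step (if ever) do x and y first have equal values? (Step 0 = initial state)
Step 3

x and y first become equal after step 3.

Comparing values at each step:
Initial: x=1, y=6
After step 1: x=-1, y=6
After step 2: x=1, y=6
After step 3: x=6, y=6 ← equal!
After step 4: x=6, y=12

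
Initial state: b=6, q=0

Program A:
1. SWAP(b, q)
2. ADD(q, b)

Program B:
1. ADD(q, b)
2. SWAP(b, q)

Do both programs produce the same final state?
No

Program A final state: b=0, q=6
Program B final state: b=6, q=6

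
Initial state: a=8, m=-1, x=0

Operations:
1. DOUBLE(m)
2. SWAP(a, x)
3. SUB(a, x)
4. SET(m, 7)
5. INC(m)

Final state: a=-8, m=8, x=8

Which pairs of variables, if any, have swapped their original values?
None

Comparing initial and final values:
m: -1 → 8
a: 8 → -8
x: 0 → 8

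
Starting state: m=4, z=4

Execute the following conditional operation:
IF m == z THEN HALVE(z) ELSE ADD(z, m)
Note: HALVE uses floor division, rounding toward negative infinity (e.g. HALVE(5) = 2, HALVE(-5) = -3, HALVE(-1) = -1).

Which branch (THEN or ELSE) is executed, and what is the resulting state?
Branch: THEN, Final state: m=4, z=2

Evaluating condition: m == z
m = 4, z = 4
Condition is True, so THEN branch executes
After HALVE(z): m=4, z=2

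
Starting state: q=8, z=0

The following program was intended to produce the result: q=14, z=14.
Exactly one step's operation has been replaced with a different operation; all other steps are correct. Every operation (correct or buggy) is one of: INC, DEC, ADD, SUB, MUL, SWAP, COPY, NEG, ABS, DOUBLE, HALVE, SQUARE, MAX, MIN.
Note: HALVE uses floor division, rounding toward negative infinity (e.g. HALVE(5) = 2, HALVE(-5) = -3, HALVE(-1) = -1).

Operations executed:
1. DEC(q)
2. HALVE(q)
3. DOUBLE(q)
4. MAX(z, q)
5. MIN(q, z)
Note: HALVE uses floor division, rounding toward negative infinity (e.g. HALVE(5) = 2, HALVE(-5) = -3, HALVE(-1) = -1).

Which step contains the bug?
Step 2

Trace with buggy code:
Initial: q=8, z=0
After step 1: q=7, z=0
After step 2: q=3, z=0
After step 3: q=6, z=0
After step 4: q=6, z=6
After step 5: q=6, z=6
Actual final q=6, z=6 ≠ expected q=14, z=14.
Step 2 is the only position where a single-operation replacement can produce the expected result.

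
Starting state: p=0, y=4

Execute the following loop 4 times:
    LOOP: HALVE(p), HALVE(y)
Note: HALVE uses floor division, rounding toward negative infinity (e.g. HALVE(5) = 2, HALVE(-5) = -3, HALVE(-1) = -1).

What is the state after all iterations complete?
p=0, y=0

Iteration trace:
Start: p=0, y=4
After iteration 1: p=0, y=2
After iteration 2: p=0, y=1
After iteration 3: p=0, y=0
After iteration 4: p=0, y=0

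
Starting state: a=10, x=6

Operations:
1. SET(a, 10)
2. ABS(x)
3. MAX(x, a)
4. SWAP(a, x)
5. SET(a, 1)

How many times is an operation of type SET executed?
2

Counting SET operations:
Step 1: SET(a, 10) ← SET
Step 5: SET(a, 1) ← SET
Total: 2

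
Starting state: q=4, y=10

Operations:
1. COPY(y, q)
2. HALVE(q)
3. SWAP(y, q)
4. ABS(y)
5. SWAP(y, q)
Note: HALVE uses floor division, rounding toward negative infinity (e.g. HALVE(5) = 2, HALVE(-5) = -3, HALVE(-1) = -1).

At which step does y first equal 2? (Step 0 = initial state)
Step 3

Tracing y:
Initial: y = 10
After step 1: y = 4
After step 2: y = 4
After step 3: y = 2 ← first occurrence
After step 4: y = 2
After step 5: y = 4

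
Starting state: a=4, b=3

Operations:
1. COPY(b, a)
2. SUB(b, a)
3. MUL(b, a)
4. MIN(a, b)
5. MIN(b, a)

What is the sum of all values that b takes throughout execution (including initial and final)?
7

Values of b at each step:
Initial: b = 3
After step 1: b = 4
After step 2: b = 0
After step 3: b = 0
After step 4: b = 0
After step 5: b = 0
Sum = 3 + 4 + 0 + 0 + 0 + 0 = 7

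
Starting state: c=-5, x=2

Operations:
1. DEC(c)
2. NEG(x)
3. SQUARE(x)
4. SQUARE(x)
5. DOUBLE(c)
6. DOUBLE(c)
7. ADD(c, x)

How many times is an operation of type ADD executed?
1

Counting ADD operations:
Step 7: ADD(c, x) ← ADD
Total: 1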